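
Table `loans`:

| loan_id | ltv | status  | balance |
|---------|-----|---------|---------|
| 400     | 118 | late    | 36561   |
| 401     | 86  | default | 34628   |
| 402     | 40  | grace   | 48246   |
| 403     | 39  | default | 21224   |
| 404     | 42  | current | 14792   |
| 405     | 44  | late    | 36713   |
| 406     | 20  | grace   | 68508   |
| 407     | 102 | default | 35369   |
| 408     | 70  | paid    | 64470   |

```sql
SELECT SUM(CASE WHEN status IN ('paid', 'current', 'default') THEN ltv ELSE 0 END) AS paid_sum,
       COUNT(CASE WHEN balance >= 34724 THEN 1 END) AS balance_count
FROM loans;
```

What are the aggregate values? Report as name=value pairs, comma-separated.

paid_sum=339, balance_count=6

[paid_sum: status IN ('paid', 'current', 'default')]
loan_id=400: ✗
loan_id=401: ✓ → 86
loan_id=402: ✗
loan_id=403: ✓ → 39
loan_id=404: ✓ → 42
loan_id=405: ✗
loan_id=406: ✗
loan_id=407: ✓ → 102
loan_id=408: ✓ → 70
paid_sum = 86 + 39 + 42 + 102 + 70 = 339
—
[balance_count: balance >= 34724]
loan_id=400: ✓ → 1
loan_id=401: ✗
loan_id=402: ✓ → 1
loan_id=403: ✗
loan_id=404: ✗
loan_id=405: ✓ → 1
loan_id=406: ✓ → 1
loan_id=407: ✓ → 1
loan_id=408: ✓ → 1
balance_count = COUNT(1, 1, 1, 1, 1, 1) = 6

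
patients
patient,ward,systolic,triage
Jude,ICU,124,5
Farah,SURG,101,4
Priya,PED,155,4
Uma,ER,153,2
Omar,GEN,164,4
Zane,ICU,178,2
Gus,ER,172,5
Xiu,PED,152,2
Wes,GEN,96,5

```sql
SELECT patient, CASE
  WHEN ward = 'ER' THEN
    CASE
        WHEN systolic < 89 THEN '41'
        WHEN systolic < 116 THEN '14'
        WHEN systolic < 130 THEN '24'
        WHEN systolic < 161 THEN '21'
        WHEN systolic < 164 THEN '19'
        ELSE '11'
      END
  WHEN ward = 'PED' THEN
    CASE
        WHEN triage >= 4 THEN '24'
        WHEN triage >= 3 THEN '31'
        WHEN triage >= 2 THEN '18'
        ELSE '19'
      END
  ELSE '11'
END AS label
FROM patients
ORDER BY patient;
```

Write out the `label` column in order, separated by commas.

11, 11, 11, 11, 24, 21, 11, 18, 11

patient=Farah: ward='SURG' → outer ELSE → 11
patient=Gus: ward='ER' → inner[ELSE] → 11
patient=Jude: ward='ICU' → outer ELSE → 11
patient=Omar: ward='GEN' → outer ELSE → 11
patient=Priya: ward='PED' → inner[triage >= 4] → 24
patient=Uma: ward='ER' → inner[systolic < 161] → 21
patient=Wes: ward='GEN' → outer ELSE → 11
patient=Xiu: ward='PED' → inner[triage >= 2] → 18
patient=Zane: ward='ICU' → outer ELSE → 11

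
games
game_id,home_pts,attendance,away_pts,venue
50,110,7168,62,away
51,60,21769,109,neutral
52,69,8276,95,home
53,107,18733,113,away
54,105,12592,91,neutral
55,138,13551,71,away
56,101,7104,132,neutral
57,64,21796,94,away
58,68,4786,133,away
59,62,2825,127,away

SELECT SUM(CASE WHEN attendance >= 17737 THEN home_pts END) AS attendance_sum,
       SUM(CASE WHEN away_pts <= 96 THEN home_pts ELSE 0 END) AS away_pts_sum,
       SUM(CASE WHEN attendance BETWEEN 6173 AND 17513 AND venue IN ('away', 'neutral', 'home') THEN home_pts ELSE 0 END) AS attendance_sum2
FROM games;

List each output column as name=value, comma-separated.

attendance_sum=231, away_pts_sum=486, attendance_sum2=523

[attendance_sum: attendance >= 17737]
game_id=50: ✗
game_id=51: ✓ → 60
game_id=52: ✗
game_id=53: ✓ → 107
game_id=54: ✗
game_id=55: ✗
game_id=56: ✗
game_id=57: ✓ → 64
game_id=58: ✗
game_id=59: ✗
attendance_sum = 60 + 107 + 64 = 231
—
[away_pts_sum: away_pts <= 96]
game_id=50: ✓ → 110
game_id=51: ✗
game_id=52: ✓ → 69
game_id=53: ✗
game_id=54: ✓ → 105
game_id=55: ✓ → 138
game_id=56: ✗
game_id=57: ✓ → 64
game_id=58: ✗
game_id=59: ✗
away_pts_sum = 110 + 69 + 105 + 138 + 64 = 486
—
[attendance_sum2: attendance BETWEEN 6173 AND 17513 AND venue IN ('away', 'neutral', 'home')]
game_id=50: ✓ → 110
game_id=51: ✗
game_id=52: ✓ → 69
game_id=53: ✗
game_id=54: ✓ → 105
game_id=55: ✓ → 138
game_id=56: ✓ → 101
game_id=57: ✗
game_id=58: ✗
game_id=59: ✗
attendance_sum2 = 110 + 69 + 105 + 138 + 101 = 523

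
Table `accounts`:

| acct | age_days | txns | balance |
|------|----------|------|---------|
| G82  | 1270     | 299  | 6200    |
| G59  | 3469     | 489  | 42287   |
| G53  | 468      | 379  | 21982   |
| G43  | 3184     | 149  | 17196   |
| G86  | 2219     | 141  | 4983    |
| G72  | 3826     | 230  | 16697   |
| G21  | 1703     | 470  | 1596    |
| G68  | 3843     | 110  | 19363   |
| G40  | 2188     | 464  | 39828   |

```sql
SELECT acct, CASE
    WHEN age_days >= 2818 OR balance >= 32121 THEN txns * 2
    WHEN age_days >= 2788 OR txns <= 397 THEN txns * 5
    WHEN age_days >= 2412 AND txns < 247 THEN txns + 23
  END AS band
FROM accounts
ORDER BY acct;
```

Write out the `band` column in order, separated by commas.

acct=G21: (no match → NULL) → NULL
acct=G40: age_days >= 2818 OR balance >= 32121 → 928
acct=G43: age_days >= 2818 OR balance >= 32121 → 298
acct=G53: age_days >= 2788 OR txns <= 397 → 1895
acct=G59: age_days >= 2818 OR balance >= 32121 → 978
acct=G68: age_days >= 2818 OR balance >= 32121 → 220
acct=G72: age_days >= 2818 OR balance >= 32121 → 460
acct=G82: age_days >= 2788 OR txns <= 397 → 1495
acct=G86: age_days >= 2788 OR txns <= 397 → 705

NULL, 928, 298, 1895, 978, 220, 460, 1495, 705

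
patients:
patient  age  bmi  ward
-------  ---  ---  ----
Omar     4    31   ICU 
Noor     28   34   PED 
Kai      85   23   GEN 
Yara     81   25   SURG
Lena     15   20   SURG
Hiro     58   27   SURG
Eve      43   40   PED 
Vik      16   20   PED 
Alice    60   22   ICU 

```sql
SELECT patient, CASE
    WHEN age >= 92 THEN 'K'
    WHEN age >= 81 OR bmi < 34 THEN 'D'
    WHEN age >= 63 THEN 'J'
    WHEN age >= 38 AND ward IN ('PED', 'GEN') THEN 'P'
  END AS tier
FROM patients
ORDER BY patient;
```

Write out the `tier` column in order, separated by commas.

patient=Alice: age >= 81 OR bmi < 34 → D
patient=Eve: age >= 38 AND ward IN ('PED', 'GEN') → P
patient=Hiro: age >= 81 OR bmi < 34 → D
patient=Kai: age >= 81 OR bmi < 34 → D
patient=Lena: age >= 81 OR bmi < 34 → D
patient=Noor: (no match → NULL) → NULL
patient=Omar: age >= 81 OR bmi < 34 → D
patient=Vik: age >= 81 OR bmi < 34 → D
patient=Yara: age >= 81 OR bmi < 34 → D

D, P, D, D, D, NULL, D, D, D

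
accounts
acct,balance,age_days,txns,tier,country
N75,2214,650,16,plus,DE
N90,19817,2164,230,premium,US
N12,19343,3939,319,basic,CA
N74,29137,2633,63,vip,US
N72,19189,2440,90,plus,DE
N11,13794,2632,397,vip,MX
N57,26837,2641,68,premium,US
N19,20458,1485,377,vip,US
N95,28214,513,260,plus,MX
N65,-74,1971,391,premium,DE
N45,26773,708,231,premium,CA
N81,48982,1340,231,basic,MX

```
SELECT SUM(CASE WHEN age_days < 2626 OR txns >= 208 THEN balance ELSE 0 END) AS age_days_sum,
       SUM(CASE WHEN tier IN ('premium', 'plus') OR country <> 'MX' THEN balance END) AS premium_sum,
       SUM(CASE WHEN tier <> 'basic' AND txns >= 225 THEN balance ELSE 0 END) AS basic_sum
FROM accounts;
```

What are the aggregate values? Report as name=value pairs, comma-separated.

[age_days_sum: age_days < 2626 OR txns >= 208]
acct=N75: ✓ → 2214
acct=N90: ✓ → 19817
acct=N12: ✓ → 19343
acct=N74: ✗
acct=N72: ✓ → 19189
acct=N11: ✓ → 13794
acct=N57: ✗
acct=N19: ✓ → 20458
acct=N95: ✓ → 28214
acct=N65: ✓ → -74
acct=N45: ✓ → 26773
acct=N81: ✓ → 48982
age_days_sum = 2214 + 19817 + 19343 + 19189 + 13794 + 20458 + 28214 + -74 + 26773 + 48982 = 198710
—
[premium_sum: tier IN ('premium', 'plus') OR country <> 'MX']
acct=N75: ✓ → 2214
acct=N90: ✓ → 19817
acct=N12: ✓ → 19343
acct=N74: ✓ → 29137
acct=N72: ✓ → 19189
acct=N11: ✗
acct=N57: ✓ → 26837
acct=N19: ✓ → 20458
acct=N95: ✓ → 28214
acct=N65: ✓ → -74
acct=N45: ✓ → 26773
acct=N81: ✗
premium_sum = 2214 + 19817 + 19343 + 29137 + 19189 + 26837 + 20458 + 28214 + -74 + 26773 = 191908
—
[basic_sum: tier <> 'basic' AND txns >= 225]
acct=N75: ✗
acct=N90: ✓ → 19817
acct=N12: ✗
acct=N74: ✗
acct=N72: ✗
acct=N11: ✓ → 13794
acct=N57: ✗
acct=N19: ✓ → 20458
acct=N95: ✓ → 28214
acct=N65: ✓ → -74
acct=N45: ✓ → 26773
acct=N81: ✗
basic_sum = 19817 + 13794 + 20458 + 28214 + -74 + 26773 = 108982

age_days_sum=198710, premium_sum=191908, basic_sum=108982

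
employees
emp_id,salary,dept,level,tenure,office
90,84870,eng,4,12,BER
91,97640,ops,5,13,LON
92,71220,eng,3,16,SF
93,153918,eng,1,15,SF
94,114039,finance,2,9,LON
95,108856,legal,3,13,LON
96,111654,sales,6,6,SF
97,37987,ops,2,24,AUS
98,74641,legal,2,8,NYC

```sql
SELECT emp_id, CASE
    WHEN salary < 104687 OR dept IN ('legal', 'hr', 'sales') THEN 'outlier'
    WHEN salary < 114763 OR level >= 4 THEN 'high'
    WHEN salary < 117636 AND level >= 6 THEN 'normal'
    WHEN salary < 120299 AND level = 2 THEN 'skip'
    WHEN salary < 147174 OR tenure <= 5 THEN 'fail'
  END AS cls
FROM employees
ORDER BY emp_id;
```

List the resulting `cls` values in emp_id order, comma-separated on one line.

outlier, outlier, outlier, NULL, high, outlier, outlier, outlier, outlier

emp_id=90: salary < 104687 OR dept IN ('legal', 'hr', 'sales') → outlier
emp_id=91: salary < 104687 OR dept IN ('legal', 'hr', 'sales') → outlier
emp_id=92: salary < 104687 OR dept IN ('legal', 'hr', 'sales') → outlier
emp_id=93: (no match → NULL) → NULL
emp_id=94: salary < 114763 OR level >= 4 → high
emp_id=95: salary < 104687 OR dept IN ('legal', 'hr', 'sales') → outlier
emp_id=96: salary < 104687 OR dept IN ('legal', 'hr', 'sales') → outlier
emp_id=97: salary < 104687 OR dept IN ('legal', 'hr', 'sales') → outlier
emp_id=98: salary < 104687 OR dept IN ('legal', 'hr', 'sales') → outlier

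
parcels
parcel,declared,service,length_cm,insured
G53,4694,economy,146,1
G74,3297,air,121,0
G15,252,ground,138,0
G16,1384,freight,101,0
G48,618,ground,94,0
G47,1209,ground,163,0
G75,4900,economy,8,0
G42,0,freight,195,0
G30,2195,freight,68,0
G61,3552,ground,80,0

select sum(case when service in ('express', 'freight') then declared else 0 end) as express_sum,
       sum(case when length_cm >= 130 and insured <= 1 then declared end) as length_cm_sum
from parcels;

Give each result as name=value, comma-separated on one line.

express_sum=3579, length_cm_sum=6155

[express_sum: service in ('express', 'freight')]
parcel=G53: ✗
parcel=G74: ✗
parcel=G15: ✗
parcel=G16: ✓ → 1384
parcel=G48: ✗
parcel=G47: ✗
parcel=G75: ✗
parcel=G42: ✓ → 0
parcel=G30: ✓ → 2195
parcel=G61: ✗
express_sum = 1384 + 2195 = 3579
—
[length_cm_sum: length_cm >= 130 and insured <= 1]
parcel=G53: ✓ → 4694
parcel=G74: ✗
parcel=G15: ✓ → 252
parcel=G16: ✗
parcel=G48: ✗
parcel=G47: ✓ → 1209
parcel=G75: ✗
parcel=G42: ✓ → 0
parcel=G30: ✗
parcel=G61: ✗
length_cm_sum = 4694 + 252 + 1209 = 6155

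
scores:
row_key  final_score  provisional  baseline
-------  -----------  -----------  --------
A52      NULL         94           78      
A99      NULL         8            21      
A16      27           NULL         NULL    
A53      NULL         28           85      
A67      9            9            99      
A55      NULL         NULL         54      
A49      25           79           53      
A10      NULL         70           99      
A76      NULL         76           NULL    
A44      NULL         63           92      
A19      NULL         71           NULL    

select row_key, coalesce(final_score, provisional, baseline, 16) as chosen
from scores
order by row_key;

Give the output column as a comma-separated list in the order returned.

70, 27, 71, 63, 25, 94, 28, 54, 9, 76, 8

row_key=A10: final_score=NULL, provisional=70 → 70
row_key=A16: final_score=27 → 27
row_key=A19: final_score=NULL, provisional=71 → 71
row_key=A44: final_score=NULL, provisional=63 → 63
row_key=A49: final_score=25 → 25
row_key=A52: final_score=NULL, provisional=94 → 94
row_key=A53: final_score=NULL, provisional=28 → 28
row_key=A55: final_score=NULL, provisional=NULL, baseline=54 → 54
row_key=A67: final_score=9 → 9
row_key=A76: final_score=NULL, provisional=76 → 76
row_key=A99: final_score=NULL, provisional=8 → 8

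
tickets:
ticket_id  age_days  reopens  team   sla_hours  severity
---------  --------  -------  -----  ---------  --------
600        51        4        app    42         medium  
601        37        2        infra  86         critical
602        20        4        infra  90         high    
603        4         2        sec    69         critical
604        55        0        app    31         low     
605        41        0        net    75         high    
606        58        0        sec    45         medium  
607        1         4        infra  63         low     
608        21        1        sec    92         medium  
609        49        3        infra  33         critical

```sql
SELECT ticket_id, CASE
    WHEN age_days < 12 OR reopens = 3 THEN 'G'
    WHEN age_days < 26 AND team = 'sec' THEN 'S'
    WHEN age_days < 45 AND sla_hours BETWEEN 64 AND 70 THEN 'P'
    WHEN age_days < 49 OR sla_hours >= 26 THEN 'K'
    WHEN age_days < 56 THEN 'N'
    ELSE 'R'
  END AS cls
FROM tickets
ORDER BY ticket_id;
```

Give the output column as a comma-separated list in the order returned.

ticket_id=600: age_days < 49 OR sla_hours >= 26 → K
ticket_id=601: age_days < 49 OR sla_hours >= 26 → K
ticket_id=602: age_days < 49 OR sla_hours >= 26 → K
ticket_id=603: age_days < 12 OR reopens = 3 → G
ticket_id=604: age_days < 49 OR sla_hours >= 26 → K
ticket_id=605: age_days < 49 OR sla_hours >= 26 → K
ticket_id=606: age_days < 49 OR sla_hours >= 26 → K
ticket_id=607: age_days < 12 OR reopens = 3 → G
ticket_id=608: age_days < 26 AND team = 'sec' → S
ticket_id=609: age_days < 12 OR reopens = 3 → G

K, K, K, G, K, K, K, G, S, G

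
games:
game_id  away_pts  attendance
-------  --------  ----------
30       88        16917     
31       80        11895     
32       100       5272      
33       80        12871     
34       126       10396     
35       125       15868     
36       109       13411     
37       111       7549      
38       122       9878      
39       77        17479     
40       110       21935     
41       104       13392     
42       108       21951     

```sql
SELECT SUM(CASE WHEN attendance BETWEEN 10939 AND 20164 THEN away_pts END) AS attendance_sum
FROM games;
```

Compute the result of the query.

game_id=30: ✓ → 88
game_id=31: ✓ → 80
game_id=32: ✗
game_id=33: ✓ → 80
game_id=34: ✗
game_id=35: ✓ → 125
game_id=36: ✓ → 109
game_id=37: ✗
game_id=38: ✗
game_id=39: ✓ → 77
game_id=40: ✗
game_id=41: ✓ → 104
game_id=42: ✗
attendance_sum = 88 + 80 + 80 + 125 + 109 + 77 + 104 = 663

663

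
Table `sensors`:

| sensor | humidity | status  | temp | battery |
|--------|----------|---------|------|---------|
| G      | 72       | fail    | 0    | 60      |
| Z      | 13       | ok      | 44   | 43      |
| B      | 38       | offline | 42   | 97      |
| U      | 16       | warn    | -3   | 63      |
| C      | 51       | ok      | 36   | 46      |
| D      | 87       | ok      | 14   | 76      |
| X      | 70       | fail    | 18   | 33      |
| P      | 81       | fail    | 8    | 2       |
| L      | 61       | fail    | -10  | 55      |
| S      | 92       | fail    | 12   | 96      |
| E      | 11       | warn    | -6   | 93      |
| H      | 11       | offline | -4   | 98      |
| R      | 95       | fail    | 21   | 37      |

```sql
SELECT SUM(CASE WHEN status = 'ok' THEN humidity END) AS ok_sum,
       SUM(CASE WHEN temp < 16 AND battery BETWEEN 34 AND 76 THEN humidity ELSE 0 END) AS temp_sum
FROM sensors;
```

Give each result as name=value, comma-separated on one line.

ok_sum=151, temp_sum=236

[ok_sum: status = 'ok']
sensor=G: ✗
sensor=Z: ✓ → 13
sensor=B: ✗
sensor=U: ✗
sensor=C: ✓ → 51
sensor=D: ✓ → 87
sensor=X: ✗
sensor=P: ✗
sensor=L: ✗
sensor=S: ✗
sensor=E: ✗
sensor=H: ✗
sensor=R: ✗
ok_sum = 13 + 51 + 87 = 151
—
[temp_sum: temp < 16 AND battery BETWEEN 34 AND 76]
sensor=G: ✓ → 72
sensor=Z: ✗
sensor=B: ✗
sensor=U: ✓ → 16
sensor=C: ✗
sensor=D: ✓ → 87
sensor=X: ✗
sensor=P: ✗
sensor=L: ✓ → 61
sensor=S: ✗
sensor=E: ✗
sensor=H: ✗
sensor=R: ✗
temp_sum = 72 + 16 + 87 + 61 = 236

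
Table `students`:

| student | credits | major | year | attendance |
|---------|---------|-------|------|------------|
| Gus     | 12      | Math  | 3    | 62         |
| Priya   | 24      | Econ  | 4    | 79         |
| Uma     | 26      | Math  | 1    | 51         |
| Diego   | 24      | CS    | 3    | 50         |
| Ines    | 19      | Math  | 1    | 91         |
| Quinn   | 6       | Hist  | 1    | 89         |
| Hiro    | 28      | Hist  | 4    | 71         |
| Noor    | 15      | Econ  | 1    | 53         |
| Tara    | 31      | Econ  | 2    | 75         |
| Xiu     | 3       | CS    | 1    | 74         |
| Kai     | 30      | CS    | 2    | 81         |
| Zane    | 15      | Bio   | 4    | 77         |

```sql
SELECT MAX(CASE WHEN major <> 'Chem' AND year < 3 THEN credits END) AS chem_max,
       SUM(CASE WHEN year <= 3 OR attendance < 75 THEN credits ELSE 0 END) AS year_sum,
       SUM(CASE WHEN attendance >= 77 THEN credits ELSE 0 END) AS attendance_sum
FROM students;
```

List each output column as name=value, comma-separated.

[chem_max: major <> 'Chem' AND year < 3]
student=Gus: ✗
student=Priya: ✗
student=Uma: ✓ → 26
student=Diego: ✗
student=Ines: ✓ → 19
student=Quinn: ✓ → 6
student=Hiro: ✗
student=Noor: ✓ → 15
student=Tara: ✓ → 31
student=Xiu: ✓ → 3
student=Kai: ✓ → 30
student=Zane: ✗
chem_max = MAX(26, 19, 6, 15, 31, 3, 30) = 31
—
[year_sum: year <= 3 OR attendance < 75]
student=Gus: ✓ → 12
student=Priya: ✗
student=Uma: ✓ → 26
student=Diego: ✓ → 24
student=Ines: ✓ → 19
student=Quinn: ✓ → 6
student=Hiro: ✓ → 28
student=Noor: ✓ → 15
student=Tara: ✓ → 31
student=Xiu: ✓ → 3
student=Kai: ✓ → 30
student=Zane: ✗
year_sum = 12 + 26 + 24 + 19 + 6 + 28 + 15 + 31 + 3 + 30 = 194
—
[attendance_sum: attendance >= 77]
student=Gus: ✗
student=Priya: ✓ → 24
student=Uma: ✗
student=Diego: ✗
student=Ines: ✓ → 19
student=Quinn: ✓ → 6
student=Hiro: ✗
student=Noor: ✗
student=Tara: ✗
student=Xiu: ✗
student=Kai: ✓ → 30
student=Zane: ✓ → 15
attendance_sum = 24 + 19 + 6 + 30 + 15 = 94

chem_max=31, year_sum=194, attendance_sum=94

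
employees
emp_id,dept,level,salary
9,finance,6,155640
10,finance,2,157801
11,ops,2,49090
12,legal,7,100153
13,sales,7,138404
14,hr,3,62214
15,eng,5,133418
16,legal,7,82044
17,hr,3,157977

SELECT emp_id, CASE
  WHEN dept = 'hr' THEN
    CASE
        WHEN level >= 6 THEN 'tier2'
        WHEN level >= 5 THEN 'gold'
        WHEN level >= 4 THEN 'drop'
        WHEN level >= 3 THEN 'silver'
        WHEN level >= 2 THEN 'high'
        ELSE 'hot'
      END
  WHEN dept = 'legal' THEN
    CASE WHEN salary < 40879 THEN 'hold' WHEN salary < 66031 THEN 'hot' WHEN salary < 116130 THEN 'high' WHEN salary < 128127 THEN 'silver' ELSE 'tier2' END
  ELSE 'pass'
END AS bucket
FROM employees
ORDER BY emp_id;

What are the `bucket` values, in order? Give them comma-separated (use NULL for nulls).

pass, pass, pass, high, pass, silver, pass, high, silver

emp_id=9: dept='finance' → outer ELSE → pass
emp_id=10: dept='finance' → outer ELSE → pass
emp_id=11: dept='ops' → outer ELSE → pass
emp_id=12: dept='legal' → inner[salary < 116130] → high
emp_id=13: dept='sales' → outer ELSE → pass
emp_id=14: dept='hr' → inner[level >= 3] → silver
emp_id=15: dept='eng' → outer ELSE → pass
emp_id=16: dept='legal' → inner[salary < 116130] → high
emp_id=17: dept='hr' → inner[level >= 3] → silver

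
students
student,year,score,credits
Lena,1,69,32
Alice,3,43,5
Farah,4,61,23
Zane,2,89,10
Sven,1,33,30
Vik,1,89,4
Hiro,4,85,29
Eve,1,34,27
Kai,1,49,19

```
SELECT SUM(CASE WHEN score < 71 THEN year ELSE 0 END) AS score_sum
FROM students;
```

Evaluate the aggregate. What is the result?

11

student=Lena: ✓ → 1
student=Alice: ✓ → 3
student=Farah: ✓ → 4
student=Zane: ✗
student=Sven: ✓ → 1
student=Vik: ✗
student=Hiro: ✗
student=Eve: ✓ → 1
student=Kai: ✓ → 1
score_sum = 1 + 3 + 4 + 1 + 1 + 1 = 11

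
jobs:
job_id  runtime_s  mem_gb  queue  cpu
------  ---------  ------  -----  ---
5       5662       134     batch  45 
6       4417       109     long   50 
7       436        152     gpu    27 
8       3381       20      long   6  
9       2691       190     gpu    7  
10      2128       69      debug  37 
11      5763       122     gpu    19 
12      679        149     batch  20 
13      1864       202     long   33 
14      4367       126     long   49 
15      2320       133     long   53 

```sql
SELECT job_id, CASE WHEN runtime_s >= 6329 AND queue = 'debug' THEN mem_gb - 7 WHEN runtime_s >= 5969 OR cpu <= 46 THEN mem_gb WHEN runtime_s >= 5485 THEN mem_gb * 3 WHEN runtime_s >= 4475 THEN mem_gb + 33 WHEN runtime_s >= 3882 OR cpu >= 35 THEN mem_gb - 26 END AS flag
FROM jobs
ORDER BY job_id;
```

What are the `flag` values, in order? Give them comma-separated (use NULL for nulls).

job_id=5: runtime_s >= 5969 OR cpu <= 46 → 134
job_id=6: runtime_s >= 3882 OR cpu >= 35 → 83
job_id=7: runtime_s >= 5969 OR cpu <= 46 → 152
job_id=8: runtime_s >= 5969 OR cpu <= 46 → 20
job_id=9: runtime_s >= 5969 OR cpu <= 46 → 190
job_id=10: runtime_s >= 5969 OR cpu <= 46 → 69
job_id=11: runtime_s >= 5969 OR cpu <= 46 → 122
job_id=12: runtime_s >= 5969 OR cpu <= 46 → 149
job_id=13: runtime_s >= 5969 OR cpu <= 46 → 202
job_id=14: runtime_s >= 3882 OR cpu >= 35 → 100
job_id=15: runtime_s >= 3882 OR cpu >= 35 → 107

134, 83, 152, 20, 190, 69, 122, 149, 202, 100, 107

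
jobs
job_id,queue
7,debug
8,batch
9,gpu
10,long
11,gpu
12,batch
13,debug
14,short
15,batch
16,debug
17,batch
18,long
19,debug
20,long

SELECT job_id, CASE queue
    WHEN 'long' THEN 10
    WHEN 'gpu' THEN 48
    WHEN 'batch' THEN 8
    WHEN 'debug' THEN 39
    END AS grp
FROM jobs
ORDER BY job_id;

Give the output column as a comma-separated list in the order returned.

job_id=7: queue='debug' → 39
job_id=8: queue='batch' → 8
job_id=9: queue='gpu' → 48
job_id=10: queue='long' → 10
job_id=11: queue='gpu' → 48
job_id=12: queue='batch' → 8
job_id=13: queue='debug' → 39
job_id=14: (no match → NULL) → NULL
job_id=15: queue='batch' → 8
job_id=16: queue='debug' → 39
job_id=17: queue='batch' → 8
job_id=18: queue='long' → 10
job_id=19: queue='debug' → 39
job_id=20: queue='long' → 10

39, 8, 48, 10, 48, 8, 39, NULL, 8, 39, 8, 10, 39, 10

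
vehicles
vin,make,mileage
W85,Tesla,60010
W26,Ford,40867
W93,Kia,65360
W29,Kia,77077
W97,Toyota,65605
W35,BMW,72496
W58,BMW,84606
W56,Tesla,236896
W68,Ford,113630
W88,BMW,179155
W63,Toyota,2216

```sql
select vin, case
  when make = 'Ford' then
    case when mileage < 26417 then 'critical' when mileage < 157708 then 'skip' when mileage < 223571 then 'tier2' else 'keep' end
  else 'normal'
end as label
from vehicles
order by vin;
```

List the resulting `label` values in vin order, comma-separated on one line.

vin=W26: make='Ford' → inner[mileage < 157708] → skip
vin=W29: make='Kia' → outer ELSE → normal
vin=W35: make='BMW' → outer ELSE → normal
vin=W56: make='Tesla' → outer ELSE → normal
vin=W58: make='BMW' → outer ELSE → normal
vin=W63: make='Toyota' → outer ELSE → normal
vin=W68: make='Ford' → inner[mileage < 157708] → skip
vin=W85: make='Tesla' → outer ELSE → normal
vin=W88: make='BMW' → outer ELSE → normal
vin=W93: make='Kia' → outer ELSE → normal
vin=W97: make='Toyota' → outer ELSE → normal

skip, normal, normal, normal, normal, normal, skip, normal, normal, normal, normal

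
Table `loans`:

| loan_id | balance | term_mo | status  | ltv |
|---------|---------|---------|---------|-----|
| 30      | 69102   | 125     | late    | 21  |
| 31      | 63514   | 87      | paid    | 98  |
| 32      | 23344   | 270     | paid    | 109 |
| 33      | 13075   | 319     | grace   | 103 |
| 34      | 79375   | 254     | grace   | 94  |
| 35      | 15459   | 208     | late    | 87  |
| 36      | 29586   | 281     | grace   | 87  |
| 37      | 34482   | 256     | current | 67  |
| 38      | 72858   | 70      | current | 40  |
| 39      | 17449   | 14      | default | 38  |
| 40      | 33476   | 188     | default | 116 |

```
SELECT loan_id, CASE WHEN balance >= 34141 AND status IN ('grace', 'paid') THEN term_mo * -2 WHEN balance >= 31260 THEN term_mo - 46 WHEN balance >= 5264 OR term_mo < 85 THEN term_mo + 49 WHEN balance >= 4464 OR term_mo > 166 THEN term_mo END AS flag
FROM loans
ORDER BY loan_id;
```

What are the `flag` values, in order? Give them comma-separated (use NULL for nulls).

loan_id=30: balance >= 31260 → 79
loan_id=31: balance >= 34141 AND status IN ('grace', 'paid') → -174
loan_id=32: balance >= 5264 OR term_mo < 85 → 319
loan_id=33: balance >= 5264 OR term_mo < 85 → 368
loan_id=34: balance >= 34141 AND status IN ('grace', 'paid') → -508
loan_id=35: balance >= 5264 OR term_mo < 85 → 257
loan_id=36: balance >= 5264 OR term_mo < 85 → 330
loan_id=37: balance >= 31260 → 210
loan_id=38: balance >= 31260 → 24
loan_id=39: balance >= 5264 OR term_mo < 85 → 63
loan_id=40: balance >= 31260 → 142

79, -174, 319, 368, -508, 257, 330, 210, 24, 63, 142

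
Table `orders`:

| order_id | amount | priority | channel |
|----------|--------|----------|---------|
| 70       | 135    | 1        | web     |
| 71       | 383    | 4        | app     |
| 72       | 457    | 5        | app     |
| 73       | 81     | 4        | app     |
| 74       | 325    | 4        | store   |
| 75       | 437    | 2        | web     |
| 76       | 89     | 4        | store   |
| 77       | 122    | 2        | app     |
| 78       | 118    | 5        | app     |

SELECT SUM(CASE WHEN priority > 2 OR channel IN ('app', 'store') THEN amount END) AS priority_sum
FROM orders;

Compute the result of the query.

order_id=70: ✗
order_id=71: ✓ → 383
order_id=72: ✓ → 457
order_id=73: ✓ → 81
order_id=74: ✓ → 325
order_id=75: ✗
order_id=76: ✓ → 89
order_id=77: ✓ → 122
order_id=78: ✓ → 118
priority_sum = 383 + 457 + 81 + 325 + 89 + 122 + 118 = 1575

1575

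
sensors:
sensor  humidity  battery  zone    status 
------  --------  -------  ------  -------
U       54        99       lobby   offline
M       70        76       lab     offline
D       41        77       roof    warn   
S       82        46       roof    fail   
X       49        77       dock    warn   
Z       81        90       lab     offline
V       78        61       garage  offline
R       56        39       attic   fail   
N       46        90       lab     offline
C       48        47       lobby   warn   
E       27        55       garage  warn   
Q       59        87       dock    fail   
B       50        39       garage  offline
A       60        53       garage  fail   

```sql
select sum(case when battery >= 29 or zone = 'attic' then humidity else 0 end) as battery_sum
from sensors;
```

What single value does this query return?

801

sensor=U: ✓ → 54
sensor=M: ✓ → 70
sensor=D: ✓ → 41
sensor=S: ✓ → 82
sensor=X: ✓ → 49
sensor=Z: ✓ → 81
sensor=V: ✓ → 78
sensor=R: ✓ → 56
sensor=N: ✓ → 46
sensor=C: ✓ → 48
sensor=E: ✓ → 27
sensor=Q: ✓ → 59
sensor=B: ✓ → 50
sensor=A: ✓ → 60
battery_sum = 54 + 70 + 41 + 82 + 49 + 81 + 78 + 56 + 46 + 48 + 27 + 59 + 50 + 60 = 801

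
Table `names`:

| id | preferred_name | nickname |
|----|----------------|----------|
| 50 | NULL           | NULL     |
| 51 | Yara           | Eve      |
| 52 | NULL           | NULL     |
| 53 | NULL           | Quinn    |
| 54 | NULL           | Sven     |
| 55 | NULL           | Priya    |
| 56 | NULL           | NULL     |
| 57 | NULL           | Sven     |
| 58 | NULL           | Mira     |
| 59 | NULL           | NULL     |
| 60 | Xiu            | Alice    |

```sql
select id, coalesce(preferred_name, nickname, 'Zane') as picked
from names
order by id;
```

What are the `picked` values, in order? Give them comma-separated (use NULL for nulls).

id=50: preferred_name=NULL, nickname=NULL, → literal Zane → Zane
id=51: preferred_name=Yara → Yara
id=52: preferred_name=NULL, nickname=NULL, → literal Zane → Zane
id=53: preferred_name=NULL, nickname=Quinn → Quinn
id=54: preferred_name=NULL, nickname=Sven → Sven
id=55: preferred_name=NULL, nickname=Priya → Priya
id=56: preferred_name=NULL, nickname=NULL, → literal Zane → Zane
id=57: preferred_name=NULL, nickname=Sven → Sven
id=58: preferred_name=NULL, nickname=Mira → Mira
id=59: preferred_name=NULL, nickname=NULL, → literal Zane → Zane
id=60: preferred_name=Xiu → Xiu

Zane, Yara, Zane, Quinn, Sven, Priya, Zane, Sven, Mira, Zane, Xiu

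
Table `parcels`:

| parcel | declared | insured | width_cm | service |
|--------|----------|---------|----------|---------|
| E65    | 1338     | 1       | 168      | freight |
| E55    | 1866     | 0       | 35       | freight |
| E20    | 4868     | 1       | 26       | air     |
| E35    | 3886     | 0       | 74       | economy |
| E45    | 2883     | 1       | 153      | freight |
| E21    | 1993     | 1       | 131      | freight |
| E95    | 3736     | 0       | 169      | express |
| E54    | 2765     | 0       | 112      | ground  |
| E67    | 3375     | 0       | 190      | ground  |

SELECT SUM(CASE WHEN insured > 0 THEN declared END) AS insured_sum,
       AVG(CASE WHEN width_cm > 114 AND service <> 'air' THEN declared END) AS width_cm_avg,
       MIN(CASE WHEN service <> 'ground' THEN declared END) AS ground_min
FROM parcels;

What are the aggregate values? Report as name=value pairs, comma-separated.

[insured_sum: insured > 0]
parcel=E65: ✓ → 1338
parcel=E55: ✗
parcel=E20: ✓ → 4868
parcel=E35: ✗
parcel=E45: ✓ → 2883
parcel=E21: ✓ → 1993
parcel=E95: ✗
parcel=E54: ✗
parcel=E67: ✗
insured_sum = 1338 + 4868 + 2883 + 1993 = 11082
—
[width_cm_avg: width_cm > 114 AND service <> 'air']
parcel=E65: ✓ → 1338
parcel=E55: ✗
parcel=E20: ✗
parcel=E35: ✗
parcel=E45: ✓ → 2883
parcel=E21: ✓ → 1993
parcel=E95: ✓ → 3736
parcel=E54: ✗
parcel=E67: ✓ → 3375
width_cm_avg = (1338 + 2883 + 1993 + 3736 + 3375) / 5 = 2665
—
[ground_min: service <> 'ground']
parcel=E65: ✓ → 1338
parcel=E55: ✓ → 1866
parcel=E20: ✓ → 4868
parcel=E35: ✓ → 3886
parcel=E45: ✓ → 2883
parcel=E21: ✓ → 1993
parcel=E95: ✓ → 3736
parcel=E54: ✗
parcel=E67: ✗
ground_min = MIN(1338, 1866, 4868, 3886, 2883, 1993, 3736) = 1338

insured_sum=11082, width_cm_avg=2665, ground_min=1338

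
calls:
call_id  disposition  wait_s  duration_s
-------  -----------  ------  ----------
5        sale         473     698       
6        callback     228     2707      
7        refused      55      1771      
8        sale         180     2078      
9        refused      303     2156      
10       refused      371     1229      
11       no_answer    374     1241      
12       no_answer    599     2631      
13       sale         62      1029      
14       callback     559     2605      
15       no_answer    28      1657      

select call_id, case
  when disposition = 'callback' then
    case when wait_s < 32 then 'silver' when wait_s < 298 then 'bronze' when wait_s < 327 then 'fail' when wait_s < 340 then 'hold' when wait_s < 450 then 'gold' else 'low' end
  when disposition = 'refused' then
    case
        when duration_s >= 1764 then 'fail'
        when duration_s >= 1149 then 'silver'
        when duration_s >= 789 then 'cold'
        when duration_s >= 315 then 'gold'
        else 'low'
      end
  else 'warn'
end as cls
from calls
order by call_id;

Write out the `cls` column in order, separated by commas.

warn, bronze, fail, warn, fail, silver, warn, warn, warn, low, warn

call_id=5: disposition='sale' → outer ELSE → warn
call_id=6: disposition='callback' → inner[wait_s < 298] → bronze
call_id=7: disposition='refused' → inner[duration_s >= 1764] → fail
call_id=8: disposition='sale' → outer ELSE → warn
call_id=9: disposition='refused' → inner[duration_s >= 1764] → fail
call_id=10: disposition='refused' → inner[duration_s >= 1149] → silver
call_id=11: disposition='no_answer' → outer ELSE → warn
call_id=12: disposition='no_answer' → outer ELSE → warn
call_id=13: disposition='sale' → outer ELSE → warn
call_id=14: disposition='callback' → inner[ELSE] → low
call_id=15: disposition='no_answer' → outer ELSE → warn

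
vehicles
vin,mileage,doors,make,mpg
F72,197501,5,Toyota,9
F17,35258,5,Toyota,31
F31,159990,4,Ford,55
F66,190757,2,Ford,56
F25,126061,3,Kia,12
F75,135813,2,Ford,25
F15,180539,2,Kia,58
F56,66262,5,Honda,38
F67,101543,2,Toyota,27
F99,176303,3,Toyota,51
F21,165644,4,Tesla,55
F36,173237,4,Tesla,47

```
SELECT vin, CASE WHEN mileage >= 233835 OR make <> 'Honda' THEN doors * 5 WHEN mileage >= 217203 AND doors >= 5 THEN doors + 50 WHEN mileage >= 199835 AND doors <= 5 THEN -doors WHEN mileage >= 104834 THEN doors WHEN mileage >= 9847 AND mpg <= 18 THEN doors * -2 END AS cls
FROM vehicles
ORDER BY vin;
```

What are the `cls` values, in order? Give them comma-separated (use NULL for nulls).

10, 25, 20, 15, 20, 20, NULL, 10, 10, 25, 10, 15

vin=F15: mileage >= 233835 OR make <> 'Honda' → 10
vin=F17: mileage >= 233835 OR make <> 'Honda' → 25
vin=F21: mileage >= 233835 OR make <> 'Honda' → 20
vin=F25: mileage >= 233835 OR make <> 'Honda' → 15
vin=F31: mileage >= 233835 OR make <> 'Honda' → 20
vin=F36: mileage >= 233835 OR make <> 'Honda' → 20
vin=F56: (no match → NULL) → NULL
vin=F66: mileage >= 233835 OR make <> 'Honda' → 10
vin=F67: mileage >= 233835 OR make <> 'Honda' → 10
vin=F72: mileage >= 233835 OR make <> 'Honda' → 25
vin=F75: mileage >= 233835 OR make <> 'Honda' → 10
vin=F99: mileage >= 233835 OR make <> 'Honda' → 15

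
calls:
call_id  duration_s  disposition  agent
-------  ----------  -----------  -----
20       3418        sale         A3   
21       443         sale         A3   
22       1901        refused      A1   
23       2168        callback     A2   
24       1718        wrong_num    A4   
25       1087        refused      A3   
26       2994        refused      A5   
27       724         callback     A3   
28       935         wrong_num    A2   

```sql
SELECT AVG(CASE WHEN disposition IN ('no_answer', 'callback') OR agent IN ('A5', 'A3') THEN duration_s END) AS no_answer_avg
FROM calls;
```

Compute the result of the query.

call_id=20: ✓ → 3418
call_id=21: ✓ → 443
call_id=22: ✗
call_id=23: ✓ → 2168
call_id=24: ✗
call_id=25: ✓ → 1087
call_id=26: ✓ → 2994
call_id=27: ✓ → 724
call_id=28: ✗
no_answer_avg = (3418 + 443 + 2168 + 1087 + 2994 + 724) / 6 = 1805.6666666667

1805.6666666667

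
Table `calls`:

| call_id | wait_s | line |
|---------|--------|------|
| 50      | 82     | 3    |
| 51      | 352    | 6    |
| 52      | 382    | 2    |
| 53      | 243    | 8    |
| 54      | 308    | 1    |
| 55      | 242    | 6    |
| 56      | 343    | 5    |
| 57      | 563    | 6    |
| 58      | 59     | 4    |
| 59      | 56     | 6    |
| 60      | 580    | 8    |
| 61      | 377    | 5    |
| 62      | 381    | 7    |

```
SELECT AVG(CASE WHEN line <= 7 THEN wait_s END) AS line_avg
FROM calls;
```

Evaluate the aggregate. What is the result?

call_id=50: ✓ → 82
call_id=51: ✓ → 352
call_id=52: ✓ → 382
call_id=53: ✗
call_id=54: ✓ → 308
call_id=55: ✓ → 242
call_id=56: ✓ → 343
call_id=57: ✓ → 563
call_id=58: ✓ → 59
call_id=59: ✓ → 56
call_id=60: ✗
call_id=61: ✓ → 377
call_id=62: ✓ → 381
line_avg = (82 + 352 + 382 + 308 + 242 + 343 + 563 + 59 + 56 + 377 + 381) / 11 = 285.9090909091

285.9090909091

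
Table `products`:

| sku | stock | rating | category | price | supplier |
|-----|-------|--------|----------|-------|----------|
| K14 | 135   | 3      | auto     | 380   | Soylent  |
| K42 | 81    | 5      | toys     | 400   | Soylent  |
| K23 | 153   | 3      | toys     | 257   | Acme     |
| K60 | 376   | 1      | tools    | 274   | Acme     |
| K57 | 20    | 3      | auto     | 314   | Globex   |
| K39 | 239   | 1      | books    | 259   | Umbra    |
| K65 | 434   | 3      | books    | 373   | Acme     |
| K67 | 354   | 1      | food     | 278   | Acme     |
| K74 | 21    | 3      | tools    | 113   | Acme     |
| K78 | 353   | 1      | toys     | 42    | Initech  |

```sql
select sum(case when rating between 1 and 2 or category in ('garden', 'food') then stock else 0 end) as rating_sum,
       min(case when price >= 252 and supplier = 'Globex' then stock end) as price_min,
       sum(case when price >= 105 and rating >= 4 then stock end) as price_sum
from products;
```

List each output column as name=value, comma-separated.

rating_sum=1322, price_min=20, price_sum=81

[rating_sum: rating between 1 and 2 or category in ('garden', 'food')]
sku=K14: ✗
sku=K42: ✗
sku=K23: ✗
sku=K60: ✓ → 376
sku=K57: ✗
sku=K39: ✓ → 239
sku=K65: ✗
sku=K67: ✓ → 354
sku=K74: ✗
sku=K78: ✓ → 353
rating_sum = 376 + 239 + 354 + 353 = 1322
—
[price_min: price >= 252 and supplier = 'Globex']
sku=K14: ✗
sku=K42: ✗
sku=K23: ✗
sku=K60: ✗
sku=K57: ✓ → 20
sku=K39: ✗
sku=K65: ✗
sku=K67: ✗
sku=K74: ✗
sku=K78: ✗
price_min = MIN(20) = 20
—
[price_sum: price >= 105 and rating >= 4]
sku=K14: ✗
sku=K42: ✓ → 81
sku=K23: ✗
sku=K60: ✗
sku=K57: ✗
sku=K39: ✗
sku=K65: ✗
sku=K67: ✗
sku=K74: ✗
sku=K78: ✗
price_sum = 81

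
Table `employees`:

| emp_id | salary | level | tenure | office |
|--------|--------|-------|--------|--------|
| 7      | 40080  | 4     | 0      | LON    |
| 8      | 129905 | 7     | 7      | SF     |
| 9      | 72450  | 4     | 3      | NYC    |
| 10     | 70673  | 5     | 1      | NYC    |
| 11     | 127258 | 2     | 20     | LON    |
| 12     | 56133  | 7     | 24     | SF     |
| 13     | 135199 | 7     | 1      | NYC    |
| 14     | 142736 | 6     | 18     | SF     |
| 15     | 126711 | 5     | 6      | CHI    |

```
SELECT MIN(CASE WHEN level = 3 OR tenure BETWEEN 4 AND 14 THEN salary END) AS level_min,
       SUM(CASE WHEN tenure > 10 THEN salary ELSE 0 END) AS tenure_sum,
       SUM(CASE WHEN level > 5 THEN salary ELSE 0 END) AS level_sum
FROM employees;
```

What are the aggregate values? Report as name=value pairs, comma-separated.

[level_min: level = 3 OR tenure BETWEEN 4 AND 14]
emp_id=7: ✗
emp_id=8: ✓ → 129905
emp_id=9: ✗
emp_id=10: ✗
emp_id=11: ✗
emp_id=12: ✗
emp_id=13: ✗
emp_id=14: ✗
emp_id=15: ✓ → 126711
level_min = MIN(129905, 126711) = 126711
—
[tenure_sum: tenure > 10]
emp_id=7: ✗
emp_id=8: ✗
emp_id=9: ✗
emp_id=10: ✗
emp_id=11: ✓ → 127258
emp_id=12: ✓ → 56133
emp_id=13: ✗
emp_id=14: ✓ → 142736
emp_id=15: ✗
tenure_sum = 127258 + 56133 + 142736 = 326127
—
[level_sum: level > 5]
emp_id=7: ✗
emp_id=8: ✓ → 129905
emp_id=9: ✗
emp_id=10: ✗
emp_id=11: ✗
emp_id=12: ✓ → 56133
emp_id=13: ✓ → 135199
emp_id=14: ✓ → 142736
emp_id=15: ✗
level_sum = 129905 + 56133 + 135199 + 142736 = 463973

level_min=126711, tenure_sum=326127, level_sum=463973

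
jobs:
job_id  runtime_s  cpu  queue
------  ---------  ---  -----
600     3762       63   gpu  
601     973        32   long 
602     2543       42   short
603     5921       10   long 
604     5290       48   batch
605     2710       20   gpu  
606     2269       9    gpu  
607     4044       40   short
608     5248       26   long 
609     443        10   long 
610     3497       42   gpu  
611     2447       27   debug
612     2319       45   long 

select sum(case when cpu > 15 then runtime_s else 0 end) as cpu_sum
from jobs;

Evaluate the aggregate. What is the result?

job_id=600: ✓ → 3762
job_id=601: ✓ → 973
job_id=602: ✓ → 2543
job_id=603: ✗
job_id=604: ✓ → 5290
job_id=605: ✓ → 2710
job_id=606: ✗
job_id=607: ✓ → 4044
job_id=608: ✓ → 5248
job_id=609: ✗
job_id=610: ✓ → 3497
job_id=611: ✓ → 2447
job_id=612: ✓ → 2319
cpu_sum = 3762 + 973 + 2543 + 5290 + 2710 + 4044 + 5248 + 3497 + 2447 + 2319 = 32833

32833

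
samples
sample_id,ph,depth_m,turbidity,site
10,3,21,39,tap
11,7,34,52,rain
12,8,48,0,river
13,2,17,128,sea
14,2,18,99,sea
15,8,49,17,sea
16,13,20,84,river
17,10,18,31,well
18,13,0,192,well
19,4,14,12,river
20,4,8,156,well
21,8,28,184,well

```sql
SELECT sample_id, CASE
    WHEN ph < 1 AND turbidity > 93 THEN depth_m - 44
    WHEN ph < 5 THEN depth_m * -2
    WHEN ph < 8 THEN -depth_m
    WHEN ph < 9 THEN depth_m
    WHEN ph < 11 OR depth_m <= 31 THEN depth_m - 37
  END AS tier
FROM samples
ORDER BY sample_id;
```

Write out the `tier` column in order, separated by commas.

sample_id=10: ph < 5 → -42
sample_id=11: ph < 8 → -34
sample_id=12: ph < 9 → 48
sample_id=13: ph < 5 → -34
sample_id=14: ph < 5 → -36
sample_id=15: ph < 9 → 49
sample_id=16: ph < 11 OR depth_m <= 31 → -17
sample_id=17: ph < 11 OR depth_m <= 31 → -19
sample_id=18: ph < 11 OR depth_m <= 31 → -37
sample_id=19: ph < 5 → -28
sample_id=20: ph < 5 → -16
sample_id=21: ph < 9 → 28

-42, -34, 48, -34, -36, 49, -17, -19, -37, -28, -16, 28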